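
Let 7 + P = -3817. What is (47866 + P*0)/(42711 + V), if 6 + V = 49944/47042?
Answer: 1125856186/1004489277 ≈ 1.1208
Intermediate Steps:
V = -116154/23521 (V = -6 + 49944/47042 = -6 + 49944*(1/47042) = -6 + 24972/23521 = -116154/23521 ≈ -4.9383)
P = -3824 (P = -7 - 3817 = -3824)
(47866 + P*0)/(42711 + V) = (47866 - 3824*0)/(42711 - 116154/23521) = (47866 + 0)/(1004489277/23521) = 47866*(23521/1004489277) = 1125856186/1004489277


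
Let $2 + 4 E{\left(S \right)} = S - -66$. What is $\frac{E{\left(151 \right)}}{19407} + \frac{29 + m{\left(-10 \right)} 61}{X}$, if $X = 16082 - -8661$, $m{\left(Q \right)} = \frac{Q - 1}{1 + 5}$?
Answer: $- \frac{370147}{640249868} \approx -0.00057813$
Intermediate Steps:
$m{\left(Q \right)} = - \frac{1}{6} + \frac{Q}{6}$ ($m{\left(Q \right)} = \frac{-1 + Q}{6} = \left(-1 + Q\right) \frac{1}{6} = - \frac{1}{6} + \frac{Q}{6}$)
$E{\left(S \right)} = 16 + \frac{S}{4}$ ($E{\left(S \right)} = - \frac{1}{2} + \frac{S - -66}{4} = - \frac{1}{2} + \frac{S + 66}{4} = - \frac{1}{2} + \frac{66 + S}{4} = - \frac{1}{2} + \left(\frac{33}{2} + \frac{S}{4}\right) = 16 + \frac{S}{4}$)
$X = 24743$ ($X = 16082 + 8661 = 24743$)
$\frac{E{\left(151 \right)}}{19407} + \frac{29 + m{\left(-10 \right)} 61}{X} = \frac{16 + \frac{1}{4} \cdot 151}{19407} + \frac{29 + \left(- \frac{1}{6} + \frac{1}{6} \left(-10\right)\right) 61}{24743} = \left(16 + \frac{151}{4}\right) \frac{1}{19407} + \left(29 + \left(- \frac{1}{6} - \frac{5}{3}\right) 61\right) \frac{1}{24743} = \frac{215}{4} \cdot \frac{1}{19407} + \left(29 - \frac{671}{6}\right) \frac{1}{24743} = \frac{215}{77628} + \left(29 - \frac{671}{6}\right) \frac{1}{24743} = \frac{215}{77628} - \frac{497}{148458} = - \frac{370147}{640249868}$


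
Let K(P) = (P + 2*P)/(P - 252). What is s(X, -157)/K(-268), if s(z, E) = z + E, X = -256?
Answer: -53690/201 ≈ -267.11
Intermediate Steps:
K(P) = 3*P/(-252 + P) (K(P) = (3*P)/(-252 + P) = 3*P/(-252 + P))
s(z, E) = E + z
s(X, -157)/K(-268) = (-157 - 256)/((3*(-268)/(-252 - 268))) = -413/(3*(-268)/(-520)) = -413/(3*(-268)*(-1/520)) = -413/201/130 = -413*130/201 = -53690/201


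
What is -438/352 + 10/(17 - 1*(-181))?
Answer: -1891/1584 ≈ -1.1938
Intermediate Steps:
-438/352 + 10/(17 - 1*(-181)) = -438*1/352 + 10/(17 + 181) = -219/176 + 10/198 = -219/176 + 10*(1/198) = -219/176 + 5/99 = -1891/1584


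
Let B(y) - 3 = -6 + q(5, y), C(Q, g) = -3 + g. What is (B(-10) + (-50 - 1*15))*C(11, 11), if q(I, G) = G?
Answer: -624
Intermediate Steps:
B(y) = -3 + y (B(y) = 3 + (-6 + y) = -3 + y)
(B(-10) + (-50 - 1*15))*C(11, 11) = ((-3 - 10) + (-50 - 1*15))*(-3 + 11) = (-13 + (-50 - 15))*8 = (-13 - 65)*8 = -78*8 = -624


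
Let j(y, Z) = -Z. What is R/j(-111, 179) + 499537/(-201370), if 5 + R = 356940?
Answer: -71965418073/36045230 ≈ -1996.5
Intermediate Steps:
R = 356935 (R = -5 + 356940 = 356935)
R/j(-111, 179) + 499537/(-201370) = 356935/((-1*179)) + 499537/(-201370) = 356935/(-179) + 499537*(-1/201370) = 356935*(-1/179) - 499537/201370 = -356935/179 - 499537/201370 = -71965418073/36045230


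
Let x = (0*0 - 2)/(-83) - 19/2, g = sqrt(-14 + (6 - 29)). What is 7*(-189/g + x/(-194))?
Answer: 11011/32204 + 1323*I*sqrt(37)/37 ≈ 0.34191 + 217.5*I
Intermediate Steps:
g = I*sqrt(37) (g = sqrt(-14 - 23) = sqrt(-37) = I*sqrt(37) ≈ 6.0828*I)
x = -1573/166 (x = (0 - 2)*(-1/83) - 19*1/2 = -2*(-1/83) - 19/2 = 2/83 - 19/2 = -1573/166 ≈ -9.4759)
7*(-189/g + x/(-194)) = 7*(-189*(-I*sqrt(37)/37) - 1573/166/(-194)) = 7*(-(-189)*I*sqrt(37)/37 - 1573/166*(-1/194)) = 7*(189*I*sqrt(37)/37 + 1573/32204) = 7*(1573/32204 + 189*I*sqrt(37)/37) = 11011/32204 + 1323*I*sqrt(37)/37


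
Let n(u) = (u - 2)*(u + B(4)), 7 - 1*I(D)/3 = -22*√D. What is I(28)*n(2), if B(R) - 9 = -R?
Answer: 0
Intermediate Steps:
B(R) = 9 - R
I(D) = 21 + 66*√D (I(D) = 21 - (-66)*√D = 21 + 66*√D)
n(u) = (-2 + u)*(5 + u) (n(u) = (u - 2)*(u + (9 - 1*4)) = (-2 + u)*(u + (9 - 4)) = (-2 + u)*(u + 5) = (-2 + u)*(5 + u))
I(28)*n(2) = (21 + 66*√28)*(-10 + 2² + 3*2) = (21 + 66*(2*√7))*(-10 + 4 + 6) = (21 + 132*√7)*0 = 0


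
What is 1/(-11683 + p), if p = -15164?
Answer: -1/26847 ≈ -3.7248e-5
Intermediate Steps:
1/(-11683 + p) = 1/(-11683 - 15164) = 1/(-26847) = -1/26847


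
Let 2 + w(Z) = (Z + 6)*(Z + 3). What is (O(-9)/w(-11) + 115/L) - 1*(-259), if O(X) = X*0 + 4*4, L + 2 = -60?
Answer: 303413/1178 ≈ 257.57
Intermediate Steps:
L = -62 (L = -2 - 60 = -62)
w(Z) = -2 + (3 + Z)*(6 + Z) (w(Z) = -2 + (Z + 6)*(Z + 3) = -2 + (6 + Z)*(3 + Z) = -2 + (3 + Z)*(6 + Z))
O(X) = 16 (O(X) = 0 + 16 = 16)
(O(-9)/w(-11) + 115/L) - 1*(-259) = (16/(16 + (-11)² + 9*(-11)) + 115/(-62)) - 1*(-259) = (16/(16 + 121 - 99) + 115*(-1/62)) + 259 = (16/38 - 115/62) + 259 = (16*(1/38) - 115/62) + 259 = (8/19 - 115/62) + 259 = -1689/1178 + 259 = 303413/1178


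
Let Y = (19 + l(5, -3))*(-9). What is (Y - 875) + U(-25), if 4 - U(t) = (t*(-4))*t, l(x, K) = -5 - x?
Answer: 1548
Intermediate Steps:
U(t) = 4 + 4*t² (U(t) = 4 - t*(-4)*t = 4 - (-4*t)*t = 4 - (-4)*t² = 4 + 4*t²)
Y = -81 (Y = (19 + (-5 - 1*5))*(-9) = (19 + (-5 - 5))*(-9) = (19 - 10)*(-9) = 9*(-9) = -81)
(Y - 875) + U(-25) = (-81 - 875) + (4 + 4*(-25)²) = -956 + (4 + 4*625) = -956 + (4 + 2500) = -956 + 2504 = 1548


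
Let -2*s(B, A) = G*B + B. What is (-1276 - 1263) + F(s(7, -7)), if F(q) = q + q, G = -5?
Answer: -2511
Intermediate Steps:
s(B, A) = 2*B (s(B, A) = -(-5*B + B)/2 = -(-2)*B = 2*B)
F(q) = 2*q
(-1276 - 1263) + F(s(7, -7)) = (-1276 - 1263) + 2*(2*7) = -2539 + 2*14 = -2539 + 28 = -2511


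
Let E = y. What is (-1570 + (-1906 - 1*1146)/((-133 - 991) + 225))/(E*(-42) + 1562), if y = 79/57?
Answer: -13379591/12843114 ≈ -1.0418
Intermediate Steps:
y = 79/57 (y = 79*(1/57) = 79/57 ≈ 1.3860)
E = 79/57 ≈ 1.3860
(-1570 + (-1906 - 1*1146)/((-133 - 991) + 225))/(E*(-42) + 1562) = (-1570 + (-1906 - 1*1146)/((-133 - 991) + 225))/((79/57)*(-42) + 1562) = (-1570 + (-1906 - 1146)/(-1124 + 225))/(-1106/19 + 1562) = (-1570 - 3052/(-899))/(28572/19) = (-1570 - 3052*(-1/899))*(19/28572) = (-1570 + 3052/899)*(19/28572) = -1408378/899*19/28572 = -13379591/12843114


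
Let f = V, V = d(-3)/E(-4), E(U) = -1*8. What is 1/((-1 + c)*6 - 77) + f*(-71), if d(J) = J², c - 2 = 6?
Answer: 22357/280 ≈ 79.846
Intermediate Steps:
c = 8 (c = 2 + 6 = 8)
E(U) = -8
V = -9/8 (V = (-3)²/(-8) = 9*(-⅛) = -9/8 ≈ -1.1250)
f = -9/8 ≈ -1.1250
1/((-1 + c)*6 - 77) + f*(-71) = 1/((-1 + 8)*6 - 77) - 9/8*(-71) = 1/(7*6 - 77) + 639/8 = 1/(42 - 77) + 639/8 = 1/(-35) + 639/8 = -1/35 + 639/8 = 22357/280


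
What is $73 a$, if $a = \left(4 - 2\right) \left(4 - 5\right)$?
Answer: $-146$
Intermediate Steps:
$a = -2$ ($a = 2 \left(-1\right) = -2$)
$73 a = 73 \left(-2\right) = -146$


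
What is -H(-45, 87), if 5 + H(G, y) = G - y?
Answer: 137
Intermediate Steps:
H(G, y) = -5 + G - y (H(G, y) = -5 + (G - y) = -5 + G - y)
-H(-45, 87) = -(-5 - 45 - 1*87) = -(-5 - 45 - 87) = -1*(-137) = 137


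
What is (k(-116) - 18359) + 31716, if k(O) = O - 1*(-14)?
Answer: 13255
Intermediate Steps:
k(O) = 14 + O (k(O) = O + 14 = 14 + O)
(k(-116) - 18359) + 31716 = ((14 - 116) - 18359) + 31716 = (-102 - 18359) + 31716 = -18461 + 31716 = 13255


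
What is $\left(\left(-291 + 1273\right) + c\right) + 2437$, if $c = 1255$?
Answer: $4674$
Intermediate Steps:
$\left(\left(-291 + 1273\right) + c\right) + 2437 = \left(\left(-291 + 1273\right) + 1255\right) + 2437 = \left(982 + 1255\right) + 2437 = 2237 + 2437 = 4674$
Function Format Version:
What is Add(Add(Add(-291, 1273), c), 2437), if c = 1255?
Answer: 4674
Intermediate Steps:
Add(Add(Add(-291, 1273), c), 2437) = Add(Add(Add(-291, 1273), 1255), 2437) = Add(Add(982, 1255), 2437) = Add(2237, 2437) = 4674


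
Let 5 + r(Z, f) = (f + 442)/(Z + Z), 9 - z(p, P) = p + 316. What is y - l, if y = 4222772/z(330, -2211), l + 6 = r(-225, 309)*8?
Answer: -941617202/143325 ≈ -6569.8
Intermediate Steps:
z(p, P) = -307 - p (z(p, P) = 9 - (p + 316) = 9 - (316 + p) = 9 + (-316 - p) = -307 - p)
r(Z, f) = -5 + (442 + f)/(2*Z) (r(Z, f) = -5 + (f + 442)/(Z + Z) = -5 + (442 + f)/((2*Z)) = -5 + (442 + f)*(1/(2*Z)) = -5 + (442 + f)/(2*Z))
l = -13354/225 (l = -6 + ((½)*(442 + 309 - 10*(-225))/(-225))*8 = -6 + ((½)*(-1/225)*(442 + 309 + 2250))*8 = -6 + ((½)*(-1/225)*3001)*8 = -6 - 3001/450*8 = -6 - 12004/225 = -13354/225 ≈ -59.351)
y = -4222772/637 (y = 4222772/(-307 - 1*330) = 4222772/(-307 - 330) = 4222772/(-637) = 4222772*(-1/637) = -4222772/637 ≈ -6629.2)
y - l = -4222772/637 - 1*(-13354/225) = -4222772/637 + 13354/225 = -941617202/143325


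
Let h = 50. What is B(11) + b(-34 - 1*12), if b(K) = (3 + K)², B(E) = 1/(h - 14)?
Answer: 66565/36 ≈ 1849.0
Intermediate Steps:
B(E) = 1/36 (B(E) = 1/(50 - 14) = 1/36)
B(11) + b(-34 - 1*12) = 1/36 + (3 + (-34 - 1*12))² = 1/36 + (3 + (-34 - 12))² = 1/36 + (3 - 46)² = 1/36 + (-43)² = 1/36 + 1849 = 66565/36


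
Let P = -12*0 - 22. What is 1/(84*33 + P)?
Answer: 1/2750 ≈ 0.00036364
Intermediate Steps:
P = -22 (P = 0 - 22 = -22)
1/(84*33 + P) = 1/(84*33 - 22) = 1/(2772 - 22) = 1/2750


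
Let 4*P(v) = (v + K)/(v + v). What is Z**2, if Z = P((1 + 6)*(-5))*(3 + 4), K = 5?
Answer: 9/16 ≈ 0.56250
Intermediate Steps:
P(v) = (5 + v)/(8*v) (P(v) = ((v + 5)/(v + v))/4 = ((5 + v)/((2*v)))/4 = ((5 + v)*(1/(2*v)))/4 = ((5 + v)/(2*v))/4 = (5 + v)/(8*v))
Z = 3/4 (Z = ((5 + (1 + 6)*(-5))/(8*(((1 + 6)*(-5)))))*(3 + 4) = ((5 + 7*(-5))/(8*((7*(-5)))))*7 = ((1/8)*(5 - 35)/(-35))*7 = ((1/8)*(-1/35)*(-30))*7 = (3/28)*7 = 3/4 ≈ 0.75000)
Z**2 = (3/4)**2 = 9/16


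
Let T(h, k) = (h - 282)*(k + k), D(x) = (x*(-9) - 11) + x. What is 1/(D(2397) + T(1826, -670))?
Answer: -1/2088147 ≈ -4.7889e-7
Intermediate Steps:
D(x) = -11 - 8*x (D(x) = (-9*x - 11) + x = (-11 - 9*x) + x = -11 - 8*x)
T(h, k) = 2*k*(-282 + h) (T(h, k) = (-282 + h)*(2*k) = 2*k*(-282 + h))
1/(D(2397) + T(1826, -670)) = 1/((-11 - 8*2397) + 2*(-670)*(-282 + 1826)) = 1/((-11 - 19176) + 2*(-670)*1544) = 1/(-19187 - 2068960) = 1/(-2088147) = -1/2088147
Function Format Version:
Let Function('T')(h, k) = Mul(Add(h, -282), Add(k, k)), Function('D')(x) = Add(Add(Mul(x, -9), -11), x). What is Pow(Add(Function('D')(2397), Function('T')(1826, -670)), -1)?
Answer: Rational(-1, 2088147) ≈ -4.7889e-7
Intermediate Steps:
Function('D')(x) = Add(-11, Mul(-8, x)) (Function('D')(x) = Add(Add(Mul(-9, x), -11), x) = Add(Add(-11, Mul(-9, x)), x) = Add(-11, Mul(-8, x)))
Function('T')(h, k) = Mul(2, k, Add(-282, h)) (Function('T')(h, k) = Mul(Add(-282, h), Mul(2, k)) = Mul(2, k, Add(-282, h)))
Pow(Add(Function('D')(2397), Function('T')(1826, -670)), -1) = Pow(Add(Add(-11, Mul(-8, 2397)), Mul(2, -670, Add(-282, 1826))), -1) = Pow(Add(Add(-11, -19176), Mul(2, -670, 1544)), -1) = Pow(Add(-19187, -2068960), -1) = Pow(-2088147, -1) = Rational(-1, 2088147)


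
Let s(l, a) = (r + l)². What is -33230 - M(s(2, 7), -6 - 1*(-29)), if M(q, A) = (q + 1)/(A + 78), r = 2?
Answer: -3356247/101 ≈ -33230.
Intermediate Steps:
s(l, a) = (2 + l)²
M(q, A) = (1 + q)/(78 + A)
-33230 - M(s(2, 7), -6 - 1*(-29)) = -33230 - (1 + (2 + 2)²)/(78 + (-6 - 1*(-29))) = -33230 - (1 + 4²)/(78 + (-6 + 29)) = -33230 - (1 + 16)/(78 + 23) = -33230 - 17/101 = -3356247/101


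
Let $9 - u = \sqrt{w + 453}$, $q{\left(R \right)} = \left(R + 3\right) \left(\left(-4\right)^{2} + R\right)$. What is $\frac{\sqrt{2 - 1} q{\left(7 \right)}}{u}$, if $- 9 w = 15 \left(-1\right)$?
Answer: $- \frac{6210}{1121} - \frac{460 \sqrt{1023}}{1121} \approx -18.664$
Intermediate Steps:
$w = \frac{5}{3}$ ($w = - \frac{15 \left(-1\right)}{9} = \left(- \frac{1}{9}\right) \left(-15\right) = \frac{5}{3} \approx 1.6667$)
$q{\left(R \right)} = \left(3 + R\right) \left(16 + R\right)$
$u = 9 - \frac{2 \sqrt{1023}}{3}$ ($u = 9 - \sqrt{\frac{5}{3} + 453} = 9 - \sqrt{\frac{1364}{3}} = 9 - \frac{2 \sqrt{1023}}{3} \approx -12.323$)
$\frac{\sqrt{2 - 1} q{\left(7 \right)}}{u} = \frac{\sqrt{2 - 1} \left(48 + 7^{2} + 19 \cdot 7\right)}{9 - \frac{2 \sqrt{1023}}{3}} = \frac{\sqrt{1} \left(48 + 49 + 133\right)}{9 - \frac{2 \sqrt{1023}}{3}} = \frac{1 \cdot 230}{9 - \frac{2 \sqrt{1023}}{3}} = \frac{230}{9 - \frac{2 \sqrt{1023}}{3}}$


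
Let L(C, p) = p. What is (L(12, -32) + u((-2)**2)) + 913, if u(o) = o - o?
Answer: 881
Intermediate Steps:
u(o) = 0
(L(12, -32) + u((-2)**2)) + 913 = (-32 + 0) + 913 = -32 + 913 = 881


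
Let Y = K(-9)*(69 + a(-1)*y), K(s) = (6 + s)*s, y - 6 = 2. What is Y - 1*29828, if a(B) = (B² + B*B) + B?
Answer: -27749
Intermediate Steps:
y = 8 (y = 6 + 2 = 8)
a(B) = B + 2*B² (a(B) = (B² + B²) + B = 2*B² + B = B + 2*B²)
K(s) = s*(6 + s)
Y = 2079 (Y = (-9*(6 - 9))*(69 - (1 + 2*(-1))*8) = (-9*(-3))*(69 - (1 - 2)*8) = 27*(69 - 1*(-1)*8) = 27*(69 + 1*8) = 27*(69 + 8) = 27*77 = 2079)
Y - 1*29828 = 2079 - 1*29828 = 2079 - 29828 = -27749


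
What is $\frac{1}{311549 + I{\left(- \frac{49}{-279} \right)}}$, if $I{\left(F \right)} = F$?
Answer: $\frac{279}{86922220} \approx 3.2098 \cdot 10^{-6}$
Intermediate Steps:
$\frac{1}{311549 + I{\left(- \frac{49}{-279} \right)}} = \frac{1}{311549 - \frac{49}{-279}} = \frac{1}{311549 - - \frac{49}{279}} = \frac{1}{311549 + \frac{49}{279}} = \frac{1}{\frac{86922220}{279}} = \frac{279}{86922220}$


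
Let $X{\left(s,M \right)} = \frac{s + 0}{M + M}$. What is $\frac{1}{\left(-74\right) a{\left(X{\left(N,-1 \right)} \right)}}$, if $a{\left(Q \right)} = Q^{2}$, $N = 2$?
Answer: $- \frac{1}{74} \approx -0.013514$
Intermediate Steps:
$X{\left(s,M \right)} = \frac{s}{2 M}$
$\frac{1}{\left(-74\right) a{\left(X{\left(N,-1 \right)} \right)}} = \frac{1}{\left(-74\right) \left(\frac{1}{2} \cdot 2 \frac{1}{-1}\right)^{2}} = \frac{1}{\left(-74\right) \left(\frac{1}{2} \cdot 2 \left(-1\right)\right)^{2}} = \frac{1}{\left(-74\right) \left(-1\right)^{2}} = \frac{1}{\left(-74\right) 1} = \frac{1}{-74} = - \frac{1}{74}$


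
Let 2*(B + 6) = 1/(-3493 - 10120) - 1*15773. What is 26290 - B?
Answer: 465326373/13613 ≈ 34183.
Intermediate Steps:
B = -107440603/13613 (B = -6 + (1/(-3493 - 10120) - 1*15773)/2 = -6 + (1/(-13613) - 15773)/2 = -6 + (-1/13613 - 15773)/2 = -6 + (½)*(-214717850/13613) = -6 - 107358925/13613 = -107440603/13613 ≈ -7892.5)
26290 - B = 26290 - 1*(-107440603/13613) = 26290 + 107440603/13613 = 465326373/13613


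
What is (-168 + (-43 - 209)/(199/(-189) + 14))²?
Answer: 210427708176/5987809 ≈ 35143.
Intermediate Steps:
(-168 + (-43 - 209)/(199/(-189) + 14))² = (-168 - 252/(199*(-1/189) + 14))² = (-168 - 252/(-199/189 + 14))² = (-168 - 252/2447/189)² = (-168 - 252*189/2447)² = (-168 - 47628/2447)² = (-458724/2447)² = 210427708176/5987809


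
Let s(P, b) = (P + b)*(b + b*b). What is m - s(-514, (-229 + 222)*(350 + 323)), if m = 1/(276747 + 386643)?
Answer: 76911136129327501/663390 ≈ 1.1594e+11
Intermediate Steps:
s(P, b) = (P + b)*(b + b**2)
m = 1/663390 ≈ 1.5074e-6
m - s(-514, (-229 + 222)*(350 + 323)) = 1/663390 - (-229 + 222)*(350 + 323)*(-514 + (-229 + 222)*(350 + 323) + ((-229 + 222)*(350 + 323))**2 - 514*(-229 + 222)*(350 + 323)) = 1/663390 - (-7*673)*(-514 - 7*673 + (-7*673)**2 - (-3598)*673) = 1/663390 - (-4711)*(-514 - 4711 + (-4711)**2 - 514*(-4711)) = 1/663390 - (-4711)*(-514 - 4711 + 22193521 + 2421454) = 1/663390 - (-4711)*24609750 = 1/663390 - 1*(-115936532250) = 1/663390 + 115936532250 = 76911136129327501/663390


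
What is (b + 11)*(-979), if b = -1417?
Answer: 1376474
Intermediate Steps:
(b + 11)*(-979) = (-1417 + 11)*(-979) = -1406*(-979) = 1376474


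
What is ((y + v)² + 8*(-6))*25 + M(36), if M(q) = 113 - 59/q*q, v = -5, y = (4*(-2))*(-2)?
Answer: 1879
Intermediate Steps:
y = 16 (y = -8*(-2) = 16)
M(q) = 54 (M(q) = 113 - 1*59 = 113 - 59 = 54)
((y + v)² + 8*(-6))*25 + M(36) = ((16 - 5)² + 8*(-6))*25 + 54 = (11² - 48)*25 + 54 = (121 - 48)*25 + 54 = 73*25 + 54 = 1825 + 54 = 1879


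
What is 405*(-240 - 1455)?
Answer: -686475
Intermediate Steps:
405*(-240 - 1455) = 405*(-1695) = -686475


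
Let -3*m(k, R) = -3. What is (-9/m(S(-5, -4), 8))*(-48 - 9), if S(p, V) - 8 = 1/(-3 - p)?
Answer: 513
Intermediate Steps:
S(p, V) = 8 + 1/(-3 - p)
m(k, R) = 1 (m(k, R) = -1/3*(-3) = 1)
(-9/m(S(-5, -4), 8))*(-48 - 9) = (-9/1)*(-48 - 9) = -9*1*(-57) = -9*(-57) = 513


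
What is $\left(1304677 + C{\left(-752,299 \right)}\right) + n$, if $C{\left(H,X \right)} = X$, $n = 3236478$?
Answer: $4541454$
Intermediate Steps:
$\left(1304677 + C{\left(-752,299 \right)}\right) + n = \left(1304677 + 299\right) + 3236478 = 1304976 + 3236478 = 4541454$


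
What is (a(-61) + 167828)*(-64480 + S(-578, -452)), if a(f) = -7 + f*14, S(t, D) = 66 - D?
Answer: -10679543254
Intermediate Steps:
a(f) = -7 + 14*f
(a(-61) + 167828)*(-64480 + S(-578, -452)) = ((-7 + 14*(-61)) + 167828)*(-64480 + (66 - 1*(-452))) = ((-7 - 854) + 167828)*(-64480 + (66 + 452)) = (-861 + 167828)*(-64480 + 518) = 166967*(-63962) = -10679543254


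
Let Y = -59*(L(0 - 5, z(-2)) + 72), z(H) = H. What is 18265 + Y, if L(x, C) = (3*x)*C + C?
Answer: 12365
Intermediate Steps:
L(x, C) = C + 3*C*x (L(x, C) = 3*C*x + C = C + 3*C*x)
Y = -5900 (Y = -59*(-2*(1 + 3*(0 - 5)) + 72) = -59*(-2*(1 + 3*(-5)) + 72) = -59*(-2*(1 - 15) + 72) = -59*(-2*(-14) + 72) = -59*(28 + 72) = -59*100 = -5900)
18265 + Y = 18265 - 5900 = 12365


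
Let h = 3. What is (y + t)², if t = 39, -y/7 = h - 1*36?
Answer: 72900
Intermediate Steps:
y = 231 (y = -7*(3 - 1*36) = -7*(3 - 36) = -7*(-33) = 231)
(y + t)² = (231 + 39)² = 270² = 72900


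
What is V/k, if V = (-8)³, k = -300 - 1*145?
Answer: 512/445 ≈ 1.1506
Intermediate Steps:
k = -445 (k = -300 - 145 = -445)
V = -512
V/k = -512/(-445) = -512*(-1/445) = 512/445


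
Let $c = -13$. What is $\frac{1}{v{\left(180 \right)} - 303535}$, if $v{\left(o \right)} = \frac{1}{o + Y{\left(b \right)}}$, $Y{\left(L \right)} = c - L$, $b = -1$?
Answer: $- \frac{168}{50993879} \approx -3.2945 \cdot 10^{-6}$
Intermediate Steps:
$Y{\left(L \right)} = -13 - L$
$v{\left(o \right)} = \frac{1}{-12 + o}$ ($v{\left(o \right)} = \frac{1}{o - 12} = \frac{1}{-12 + o}$)
$\frac{1}{v{\left(180 \right)} - 303535} = \frac{1}{\frac{1}{-12 + 180} - 303535} = \frac{1}{\frac{1}{168} - 303535} = \frac{1}{- \frac{50993879}{168}} = - \frac{168}{50993879}$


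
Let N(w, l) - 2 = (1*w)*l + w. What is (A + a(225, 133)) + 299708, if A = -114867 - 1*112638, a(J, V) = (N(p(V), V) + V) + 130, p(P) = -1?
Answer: 72334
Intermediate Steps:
N(w, l) = 2 + w + l*w (N(w, l) = 2 + ((1*w)*l + w) = 2 + (w*l + w) = 2 + (l*w + w) = 2 + (w + l*w) = 2 + w + l*w)
a(J, V) = 131 (a(J, V) = ((2 - 1 + V*(-1)) + V) + 130 = ((2 - 1 - V) + V) + 130 = ((1 - V) + V) + 130 = 1 + 130 = 131)
A = -227505 (A = -114867 - 112638 = -227505)
(A + a(225, 133)) + 299708 = (-227505 + 131) + 299708 = -227374 + 299708 = 72334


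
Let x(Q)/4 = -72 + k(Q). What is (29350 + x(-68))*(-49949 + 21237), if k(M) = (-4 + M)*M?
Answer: -1396723952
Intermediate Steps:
k(M) = M*(-4 + M)
x(Q) = -288 + 4*Q*(-4 + Q) (x(Q) = 4*(-72 + Q*(-4 + Q)) = -288 + 4*Q*(-4 + Q))
(29350 + x(-68))*(-49949 + 21237) = (29350 + (-288 + 4*(-68)*(-4 - 68)))*(-49949 + 21237) = (29350 + (-288 + 4*(-68)*(-72)))*(-28712) = (29350 + (-288 + 19584))*(-28712) = (29350 + 19296)*(-28712) = 48646*(-28712) = -1396723952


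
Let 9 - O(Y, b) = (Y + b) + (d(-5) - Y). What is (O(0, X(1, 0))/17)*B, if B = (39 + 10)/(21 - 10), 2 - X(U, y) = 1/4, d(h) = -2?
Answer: 1813/748 ≈ 2.4238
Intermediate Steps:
X(U, y) = 7/4 (X(U, y) = 2 - 1/4 = 7/4)
O(Y, b) = 11 - b (O(Y, b) = 9 - ((Y + b) + (-2 - Y)) = 9 - (-2 + b) = 9 + (2 - b) = 11 - b)
B = 49/11 ≈ 4.4545
(O(0, X(1, 0))/17)*B = ((11 - 1*7/4)/17)*(49/11) = ((11 - 7/4)*(1/17))*(49/11) = ((37/4)*(1/17))*(49/11) = (37/68)*(49/11) = 1813/748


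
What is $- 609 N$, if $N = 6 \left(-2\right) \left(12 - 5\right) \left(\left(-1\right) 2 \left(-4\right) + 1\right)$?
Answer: $460404$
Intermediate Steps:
$N = -756$ ($N = - 12 \cdot 7 \left(\left(-2\right) \left(-4\right) + 1\right) = - 12 \cdot 7 \left(8 + 1\right) = - 12 \cdot 7 \cdot 9 = \left(-12\right) 63 = -756$)
$- 609 N = \left(-609\right) \left(-756\right) = 460404$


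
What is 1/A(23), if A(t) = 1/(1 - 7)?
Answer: -6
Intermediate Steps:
A(t) = -1/6 (A(t) = 1/(-6) = -1/6)
1/A(23) = 1/(-1/6) = -6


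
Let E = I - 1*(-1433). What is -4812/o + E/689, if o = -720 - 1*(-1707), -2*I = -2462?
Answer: -228700/226681 ≈ -1.0089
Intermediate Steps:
I = 1231 (I = -½*(-2462) = 1231)
o = 987 (o = -720 + 1707 = 987)
E = 2664 (E = 1231 - 1*(-1433) = 1231 + 1433 = 2664)
-4812/o + E/689 = -4812/987 + 2664/689 = -4812*1/987 + 2664*(1/689) = -1604/329 + 2664/689 = -228700/226681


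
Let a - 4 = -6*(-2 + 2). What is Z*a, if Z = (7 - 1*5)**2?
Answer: 16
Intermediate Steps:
a = 4 (a = 4 - 6*(-2 + 2) = 4 - 6*0 = 4 + 0 = 4)
Z = 4 (Z = (7 - 5)**2 = 2**2 = 4)
Z*a = 4*4 = 16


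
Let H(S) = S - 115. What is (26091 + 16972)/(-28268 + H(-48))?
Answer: -43063/28431 ≈ -1.5146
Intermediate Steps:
H(S) = -115 + S
(26091 + 16972)/(-28268 + H(-48)) = (26091 + 16972)/(-28268 + (-115 - 48)) = 43063/(-28268 - 163) = 43063/(-28431) = 43063*(-1/28431) = -43063/28431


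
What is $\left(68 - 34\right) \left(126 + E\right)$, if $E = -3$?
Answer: $4182$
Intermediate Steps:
$\left(68 - 34\right) \left(126 + E\right) = \left(68 - 34\right) \left(126 - 3\right) = \left(68 - 34\right) 123 = 34 \cdot 123 = 4182$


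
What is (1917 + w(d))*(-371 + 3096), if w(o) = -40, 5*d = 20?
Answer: 5114825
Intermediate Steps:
d = 4 (d = (⅕)*20 = 4)
(1917 + w(d))*(-371 + 3096) = (1917 - 40)*(-371 + 3096) = 1877*2725 = 5114825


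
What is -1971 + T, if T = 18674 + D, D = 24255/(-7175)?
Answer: 3423422/205 ≈ 16700.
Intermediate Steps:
D = -693/205 (D = 24255*(-1/7175) = -693/205 ≈ -3.3805)
T = 3827477/205 (T = 18674 - 693/205 = 3827477/205 ≈ 18671.)
-1971 + T = -1971 + 3827477/205 = 3423422/205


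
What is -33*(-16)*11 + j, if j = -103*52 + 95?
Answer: 547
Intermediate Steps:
j = -5261 (j = -5356 + 95 = -5261)
-33*(-16)*11 + j = -33*(-16)*11 - 5261 = 528*11 - 5261 = 5808 - 5261 = 547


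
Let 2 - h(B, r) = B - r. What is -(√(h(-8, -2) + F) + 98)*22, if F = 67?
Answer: -2156 - 110*√3 ≈ -2346.5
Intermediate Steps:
h(B, r) = 2 + r - B (h(B, r) = 2 - (B - r) = 2 + (r - B) = 2 + r - B)
-(√(h(-8, -2) + F) + 98)*22 = -(√((2 - 2 - 1*(-8)) + 67) + 98)*22 = -(√((2 - 2 + 8) + 67) + 98)*22 = -(√(8 + 67) + 98)*22 = -(√75 + 98)*22 = -(5*√3 + 98)*22 = -(98 + 5*√3)*22 = -(2156 + 110*√3) = -2156 - 110*√3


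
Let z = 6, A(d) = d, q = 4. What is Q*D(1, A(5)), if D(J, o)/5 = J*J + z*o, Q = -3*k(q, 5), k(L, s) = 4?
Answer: -1860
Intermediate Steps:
Q = -12 (Q = -3*4 = -12)
D(J, o) = 5*J² + 30*o (D(J, o) = 5*(J*J + 6*o) = 5*(J² + 6*o) = 5*J² + 30*o)
Q*D(1, A(5)) = -12*(5*1² + 30*5) = -12*(5*1 + 150) = -12*(5 + 150) = -12*155 = -1860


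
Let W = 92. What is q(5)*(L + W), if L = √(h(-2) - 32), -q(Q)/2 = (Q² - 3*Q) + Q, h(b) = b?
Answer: -2760 - 30*I*√34 ≈ -2760.0 - 174.93*I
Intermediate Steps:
q(Q) = -2*Q² + 4*Q (q(Q) = -2*((Q² - 3*Q) + Q) = -2*(Q² - 2*Q) = -2*Q² + 4*Q)
L = I*√34 (L = √(-2 - 32) = √(-34) = I*√34 ≈ 5.8309*I)
q(5)*(L + W) = (2*5*(2 - 1*5))*(I*√34 + 92) = (2*5*(2 - 5))*(92 + I*√34) = (2*5*(-3))*(92 + I*√34) = -30*(92 + I*√34) = -2760 - 30*I*√34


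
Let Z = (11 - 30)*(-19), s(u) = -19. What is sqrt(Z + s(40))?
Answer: 3*sqrt(38) ≈ 18.493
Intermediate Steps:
Z = 361 (Z = -19*(-19) = 361)
sqrt(Z + s(40)) = sqrt(361 - 19) = sqrt(342) = 3*sqrt(38)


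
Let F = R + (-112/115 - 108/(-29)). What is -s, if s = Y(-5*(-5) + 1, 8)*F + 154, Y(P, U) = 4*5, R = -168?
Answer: 2101714/667 ≈ 3151.0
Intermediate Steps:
Y(P, U) = 20
F = -551108/3335 (F = -168 + (-112/115 - 108/(-29)) = -168 + (-112*1/115 - 108*(-1/29)) = -168 + (-112/115 + 108/29) = -168 + 9172/3335 = -551108/3335 ≈ -165.25)
s = -2101714/667 (s = 20*(-551108/3335) + 154 = -2204432/667 + 154 = -2101714/667 ≈ -3151.0)
-s = -1*(-2101714/667) = 2101714/667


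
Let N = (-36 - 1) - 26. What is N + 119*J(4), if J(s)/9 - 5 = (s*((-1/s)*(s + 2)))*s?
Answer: -20412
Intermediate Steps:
N = -63 (N = -37 - 26 = -63)
J(s) = 45 + 9*s*(-2 - s) (J(s) = 45 + 9*((s*((-1/s)*(s + 2)))*s) = 45 + 9*((s*((-1/s)*(2 + s)))*s) = 45 + 9*((s*(-(2 + s)/s))*s) = 45 + 9*((-2 - s)*s) = 45 + 9*(s*(-2 - s)) = 45 + 9*s*(-2 - s))
N + 119*J(4) = -63 + 119*(45 - 18*4 - 9*4**2) = -63 + 119*(45 - 72 - 9*16) = -63 + 119*(45 - 72 - 144) = -63 + 119*(-171) = -63 - 20349 = -20412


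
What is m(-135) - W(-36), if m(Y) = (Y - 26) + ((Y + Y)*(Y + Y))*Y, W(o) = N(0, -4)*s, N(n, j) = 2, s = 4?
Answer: -9841669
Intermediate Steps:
W(o) = 8 (W(o) = 2*4 = 8)
m(Y) = -26 + Y + 4*Y**3 (m(Y) = (-26 + Y) + ((2*Y)*(2*Y))*Y = (-26 + Y) + (4*Y**2)*Y = (-26 + Y) + 4*Y**3 = -26 + Y + 4*Y**3)
m(-135) - W(-36) = (-26 - 135 + 4*(-135)**3) - 1*8 = (-26 - 135 + 4*(-2460375)) - 8 = (-26 - 135 - 9841500) - 8 = -9841661 - 8 = -9841669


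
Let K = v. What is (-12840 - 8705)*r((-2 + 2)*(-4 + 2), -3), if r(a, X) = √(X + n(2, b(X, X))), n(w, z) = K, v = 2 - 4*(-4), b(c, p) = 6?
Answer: -21545*√15 ≈ -83443.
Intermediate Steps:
v = 18 (v = 2 + 16 = 18)
K = 18
n(w, z) = 18
r(a, X) = √(18 + X) (r(a, X) = √(X + 18) = √(18 + X))
(-12840 - 8705)*r((-2 + 2)*(-4 + 2), -3) = (-12840 - 8705)*√(18 - 3) = -21545*√15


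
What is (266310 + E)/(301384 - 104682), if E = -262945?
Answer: 3365/196702 ≈ 0.017107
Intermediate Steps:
(266310 + E)/(301384 - 104682) = (266310 - 262945)/(301384 - 104682) = 3365/196702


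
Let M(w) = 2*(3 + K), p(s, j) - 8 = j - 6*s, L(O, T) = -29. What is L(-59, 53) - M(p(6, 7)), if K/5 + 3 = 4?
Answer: -45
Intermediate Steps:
K = 5 (K = -15 + 5*4 = -15 + 20 = 5)
p(s, j) = 8 + j - 6*s (p(s, j) = 8 + (j - 6*s) = 8 + j - 6*s)
M(w) = 16 (M(w) = 2*(3 + 5) = 2*8 = 16)
L(-59, 53) - M(p(6, 7)) = -29 - 1*16 = -29 - 16 = -45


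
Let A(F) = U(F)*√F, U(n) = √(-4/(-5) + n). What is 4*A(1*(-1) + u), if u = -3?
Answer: -32*√5/5 ≈ -14.311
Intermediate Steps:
U(n) = √(⅘ + n) (U(n) = √(-4*(-⅕) + n) = √(⅘ + n))
A(F) = √F*√(20 + 25*F)/5 (A(F) = (√(20 + 25*F)/5)*√F = √F*√(20 + 25*F)/5)
4*A(1*(-1) + u) = 4*(√5*√(1*(-1) - 3)*√(4 + 5*(1*(-1) - 3))/5) = 4*(√5*√(-1 - 3)*√(4 + 5*(-1 - 3))/5) = 4*(√5*√(-4)*√(4 + 5*(-4))/5) = 4*(√5*(2*I)*√(4 - 20)/5) = 4*(√5*(2*I)*√(-16)/5) = 4*(√5*(2*I)*(4*I)/5) = 4*(-8*√5/5) = -32*√5/5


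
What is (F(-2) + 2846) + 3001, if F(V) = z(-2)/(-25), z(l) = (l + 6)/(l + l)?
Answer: 146176/25 ≈ 5847.0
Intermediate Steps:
z(l) = (6 + l)/(2*l) (z(l) = (6 + l)/((2*l)) = (6 + l)*(1/(2*l)) = (6 + l)/(2*l))
F(V) = 1/25 (F(V) = ((1/2)*(6 - 2)/(-2))/(-25) = ((1/2)*(-1/2)*4)*(-1/25) = -1*(-1/25) = 1/25)
(F(-2) + 2846) + 3001 = (1/25 + 2846) + 3001 = 71151/25 + 3001 = 146176/25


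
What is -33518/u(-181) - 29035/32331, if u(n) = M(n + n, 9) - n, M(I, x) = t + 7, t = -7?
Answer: -1088925793/5851911 ≈ -186.08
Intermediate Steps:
M(I, x) = 0 (M(I, x) = -7 + 7 = 0)
u(n) = -n (u(n) = 0 - n = -n)
-33518/u(-181) - 29035/32331 = -33518/((-1*(-181))) - 29035/32331 = -33518/181 - 29035*1/32331 = -33518*1/181 - 29035/32331 = -33518/181 - 29035/32331 = -1088925793/5851911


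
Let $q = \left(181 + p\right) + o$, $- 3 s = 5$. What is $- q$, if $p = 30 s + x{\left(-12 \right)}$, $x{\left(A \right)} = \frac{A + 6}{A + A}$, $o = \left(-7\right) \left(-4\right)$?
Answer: $- \frac{637}{4} \approx -159.25$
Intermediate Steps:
$s = - \frac{5}{3}$ ($s = \left(- \frac{1}{3}\right) 5 = - \frac{5}{3} \approx -1.6667$)
$o = 28$
$x{\left(A \right)} = \frac{6 + A}{2 A}$
$p = - \frac{199}{4}$ ($p = 30 \left(- \frac{5}{3}\right) + \frac{6 - 12}{2 \left(-12\right)} = -50 + \frac{1}{2} \left(- \frac{1}{12}\right) \left(-6\right) = -50 + \frac{1}{4} = - \frac{199}{4} \approx -49.75$)
$q = \frac{637}{4}$ ($q = \left(181 - \frac{199}{4}\right) + 28 = \frac{525}{4} + 28 = \frac{637}{4} \approx 159.25$)
$- q = \left(-1\right) \frac{637}{4} = - \frac{637}{4}$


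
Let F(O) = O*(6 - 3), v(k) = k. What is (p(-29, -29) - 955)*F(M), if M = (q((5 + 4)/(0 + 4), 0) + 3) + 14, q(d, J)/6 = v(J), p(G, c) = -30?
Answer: -50235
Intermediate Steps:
q(d, J) = 6*J
M = 17 (M = (6*0 + 3) + 14 = (0 + 3) + 14 = 3 + 14 = 17)
F(O) = 3*O (F(O) = O*3 = 3*O)
(p(-29, -29) - 955)*F(M) = (-30 - 955)*(3*17) = -985*51 = -50235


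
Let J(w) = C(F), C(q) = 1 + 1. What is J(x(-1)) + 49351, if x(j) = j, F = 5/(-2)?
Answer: 49353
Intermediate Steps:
F = -5/2 (F = 5*(-1/2) = -5/2 ≈ -2.5000)
C(q) = 2
J(w) = 2
J(x(-1)) + 49351 = 2 + 49351 = 49353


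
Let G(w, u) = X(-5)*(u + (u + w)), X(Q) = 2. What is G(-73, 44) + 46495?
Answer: 46525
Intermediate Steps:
G(w, u) = 2*w + 4*u (G(w, u) = 2*(u + (u + w)) = 2*(w + 2*u) = 2*w + 4*u)
G(-73, 44) + 46495 = (2*(-73) + 4*44) + 46495 = (-146 + 176) + 46495 = 30 + 46495 = 46525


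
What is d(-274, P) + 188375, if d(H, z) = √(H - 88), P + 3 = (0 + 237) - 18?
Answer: 188375 + I*√362 ≈ 1.8838e+5 + 19.026*I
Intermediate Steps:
P = 216 (P = -3 + ((0 + 237) - 18) = -3 + (237 - 18) = -3 + 219 = 216)
d(H, z) = √(-88 + H)
d(-274, P) + 188375 = √(-88 - 274) + 188375 = √(-362) + 188375 = I*√362 + 188375 = 188375 + I*√362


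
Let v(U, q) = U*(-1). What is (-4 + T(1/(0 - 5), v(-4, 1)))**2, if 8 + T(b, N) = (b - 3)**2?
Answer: 1936/625 ≈ 3.0976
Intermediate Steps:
v(U, q) = -U
T(b, N) = -8 + (-3 + b)**2 (T(b, N) = -8 + (b - 3)**2 = -8 + (-3 + b)**2)
(-4 + T(1/(0 - 5), v(-4, 1)))**2 = (-4 + (-8 + (-3 + 1/(0 - 5))**2))**2 = (-4 + (-8 + (-3 + 1/(-5))**2))**2 = (-4 + (-8 + (-3 - 1/5)**2))**2 = (-4 + (-8 + (-16/5)**2))**2 = (-4 + (-8 + 256/25))**2 = (-4 + 56/25)**2 = (-44/25)**2 = 1936/625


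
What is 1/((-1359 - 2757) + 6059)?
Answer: 1/1943 ≈ 0.00051467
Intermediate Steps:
1/((-1359 - 2757) + 6059) = 1/(-4116 + 6059) = 1/1943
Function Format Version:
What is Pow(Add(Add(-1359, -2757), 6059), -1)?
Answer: Rational(1, 1943) ≈ 0.00051467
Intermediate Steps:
Pow(Add(Add(-1359, -2757), 6059), -1) = Pow(Add(-4116, 6059), -1) = Pow(1943, -1) = Rational(1, 1943)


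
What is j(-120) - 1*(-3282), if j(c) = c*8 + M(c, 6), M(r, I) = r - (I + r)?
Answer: 2316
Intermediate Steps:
M(r, I) = -I (M(r, I) = r + (-I - r) = -I)
j(c) = -6 + 8*c (j(c) = c*8 - 1*6 = 8*c - 6 = -6 + 8*c)
j(-120) - 1*(-3282) = (-6 + 8*(-120)) - 1*(-3282) = (-6 - 960) + 3282 = -966 + 3282 = 2316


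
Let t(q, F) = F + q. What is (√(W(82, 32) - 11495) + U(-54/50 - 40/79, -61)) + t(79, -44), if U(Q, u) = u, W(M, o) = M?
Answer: -26 + I*√11413 ≈ -26.0 + 106.83*I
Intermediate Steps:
(√(W(82, 32) - 11495) + U(-54/50 - 40/79, -61)) + t(79, -44) = (√(82 - 11495) - 61) + (-44 + 79) = (√(-11413) - 61) + 35 = (I*√11413 - 61) + 35 = (-61 + I*√11413) + 35 = -26 + I*√11413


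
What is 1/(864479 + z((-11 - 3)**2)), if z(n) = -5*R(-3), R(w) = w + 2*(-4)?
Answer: 1/864534 ≈ 1.1567e-6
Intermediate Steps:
R(w) = -8 + w (R(w) = w - 8 = -8 + w)
z(n) = 55 (z(n) = -5*(-8 - 3) = -5*(-11) = 55)
1/(864479 + z((-11 - 3)**2)) = 1/(864479 + 55) = 1/864534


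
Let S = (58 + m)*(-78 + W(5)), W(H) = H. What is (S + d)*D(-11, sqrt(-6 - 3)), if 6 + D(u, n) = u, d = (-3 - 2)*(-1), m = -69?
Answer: -13736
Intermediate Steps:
d = 5 (d = -5*(-1) = 5)
D(u, n) = -6 + u
S = 803 (S = (58 - 69)*(-78 + 5) = -11*(-73) = 803)
(S + d)*D(-11, sqrt(-6 - 3)) = (803 + 5)*(-6 - 11) = 808*(-17) = -13736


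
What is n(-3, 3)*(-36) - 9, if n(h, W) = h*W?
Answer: 315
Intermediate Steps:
n(h, W) = W*h
n(-3, 3)*(-36) - 9 = (3*(-3))*(-36) - 9 = -9*(-36) - 9 = 324 - 9 = 315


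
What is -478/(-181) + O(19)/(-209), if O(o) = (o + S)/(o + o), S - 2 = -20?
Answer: 3796095/1437502 ≈ 2.6408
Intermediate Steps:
S = -18 (S = 2 - 20 = -18)
O(o) = (-18 + o)/(2*o) (O(o) = (o - 18)/(o + o) = (-18 + o)/((2*o)) = (-18 + o)*(1/(2*o)) = (-18 + o)/(2*o))
-478/(-181) + O(19)/(-209) = -478/(-181) + ((½)*(-18 + 19)/19)/(-209) = -478*(-1/181) + ((½)*(1/19)*1)*(-1/209) = 478/181 + (1/38)*(-1/209) = 478/181 - 1/7942 = 3796095/1437502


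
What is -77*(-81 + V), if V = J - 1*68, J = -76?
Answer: 17325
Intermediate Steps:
V = -144 (V = -76 - 1*68 = -76 - 68 = -144)
-77*(-81 + V) = -77*(-81 - 144) = -77*(-225) = 17325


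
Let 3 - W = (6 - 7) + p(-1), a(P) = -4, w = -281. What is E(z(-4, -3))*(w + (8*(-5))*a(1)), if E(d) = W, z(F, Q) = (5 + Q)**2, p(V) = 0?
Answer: -484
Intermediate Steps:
W = 4 (W = 3 - ((6 - 7) + 0) = 3 - (-1 + 0) = 3 - 1*(-1) = 3 + 1 = 4)
E(d) = 4
E(z(-4, -3))*(w + (8*(-5))*a(1)) = 4*(-281 + (8*(-5))*(-4)) = 4*(-281 - 40*(-4)) = 4*(-281 + 160) = 4*(-121) = -484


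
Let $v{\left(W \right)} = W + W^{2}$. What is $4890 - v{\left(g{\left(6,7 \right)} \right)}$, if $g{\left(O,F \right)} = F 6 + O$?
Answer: $2538$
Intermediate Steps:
$g{\left(O,F \right)} = O + 6 F$ ($g{\left(O,F \right)} = 6 F + O = O + 6 F$)
$4890 - v{\left(g{\left(6,7 \right)} \right)} = 4890 - \left(6 + 6 \cdot 7\right) \left(1 + \left(6 + 6 \cdot 7\right)\right) = 4890 - \left(6 + 42\right) \left(1 + \left(6 + 42\right)\right) = 4890 - 48 \left(1 + 48\right) = 4890 - 48 \cdot 49 = 4890 - 2352 = 2538$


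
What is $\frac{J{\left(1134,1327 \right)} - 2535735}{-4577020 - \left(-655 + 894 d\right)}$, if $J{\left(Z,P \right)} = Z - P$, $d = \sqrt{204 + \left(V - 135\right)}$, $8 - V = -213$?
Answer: $\frac{257896269816}{465397440773} - \frac{755706544 \sqrt{290}}{6980961611595} \approx 0.5523$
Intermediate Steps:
$V = 221$ ($V = 8 - -213 = 8 + 213 = 221$)
$d = \sqrt{290}$ ($d = \sqrt{204 + \left(221 - 135\right)} = \sqrt{204 + 86} = \sqrt{290} \approx 17.029$)
$\frac{J{\left(1134,1327 \right)} - 2535735}{-4577020 - \left(-655 + 894 d\right)} = \frac{\left(1134 - 1327\right) - 2535735}{-4577020 + \left(- 894 \sqrt{290} + 655\right)} = \frac{\left(1134 - 1327\right) - 2535735}{-4577020 + \left(655 - 894 \sqrt{290}\right)} = \frac{-193 - 2535735}{-4576365 - 894 \sqrt{290}} = - \frac{2535928}{-4576365 - 894 \sqrt{290}}$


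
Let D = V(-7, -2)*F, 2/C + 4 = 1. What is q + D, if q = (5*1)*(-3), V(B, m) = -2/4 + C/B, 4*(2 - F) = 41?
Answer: -653/56 ≈ -11.661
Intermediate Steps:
C = -⅔ (C = 2/(-4 + 1) = 2/(-3) = 2*(-⅓) = -⅔ ≈ -0.66667)
F = -33/4 (F = 2 - ¼*41 = 2 - 41/4 = -33/4 ≈ -8.2500)
V(B, m) = -½ - 2/(3*B) (V(B, m) = -2/4 - 2/(3*B) = -2*¼ - 2/(3*B) = -½ - 2/(3*B))
q = -15 (q = 5*(-3) = -15)
D = 187/56 (D = ((⅙)*(-4 - 3*(-7))/(-7))*(-33/4) = ((⅙)*(-⅐)*(-4 + 21))*(-33/4) = ((⅙)*(-⅐)*17)*(-33/4) = -17/42*(-33/4) = 187/56 ≈ 3.3393)
q + D = -15 + 187/56 = -653/56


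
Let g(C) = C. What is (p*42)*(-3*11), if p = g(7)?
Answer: -9702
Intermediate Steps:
p = 7
(p*42)*(-3*11) = (7*42)*(-3*11) = 294*(-33) = -9702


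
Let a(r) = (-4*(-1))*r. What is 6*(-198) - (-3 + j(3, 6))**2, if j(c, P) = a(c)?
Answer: -1269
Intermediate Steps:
a(r) = 4*r
j(c, P) = 4*c
6*(-198) - (-3 + j(3, 6))**2 = 6*(-198) - (-3 + 4*3)**2 = -1188 - (-3 + 12)**2 = -1188 - 1*9**2 = -1188 - 1*81 = -1188 - 81 = -1269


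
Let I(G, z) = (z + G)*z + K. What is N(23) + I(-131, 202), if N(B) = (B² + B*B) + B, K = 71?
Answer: 15494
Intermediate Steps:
I(G, z) = 71 + z*(G + z) (I(G, z) = (z + G)*z + 71 = (G + z)*z + 71 = z*(G + z) + 71 = 71 + z*(G + z))
N(B) = B + 2*B² (N(B) = (B² + B²) + B = 2*B² + B = B + 2*B²)
N(23) + I(-131, 202) = 23*(1 + 2*23) + (71 + 202² - 131*202) = 23*(1 + 46) + (71 + 40804 - 26462) = 23*47 + 14413 = 1081 + 14413 = 15494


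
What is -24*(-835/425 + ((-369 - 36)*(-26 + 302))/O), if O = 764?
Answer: 57773328/16235 ≈ 3558.6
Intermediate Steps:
-24*(-835/425 + ((-369 - 36)*(-26 + 302))/O) = -24*(-835/425 + ((-369 - 36)*(-26 + 302))/764) = -24*(-835*1/425 - 405*276*(1/764)) = -24*(-167/85 - 111780*1/764) = -24*(-167/85 - 27945/191) = -24*(-2407222/16235) = 57773328/16235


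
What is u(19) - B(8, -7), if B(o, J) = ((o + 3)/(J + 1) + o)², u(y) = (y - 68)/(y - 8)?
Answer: -16823/396 ≈ -42.482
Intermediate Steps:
u(y) = (-68 + y)/(-8 + y)
B(o, J) = (o + (3 + o)/(1 + J))² (B(o, J) = ((3 + o)/(1 + J) + o)² = (o + (3 + o)/(1 + J))²)
u(19) - B(8, -7) = (-68 + 19)/(-8 + 19) - (3 + 2*8 - 7*8)²/(1 - 7)² = -49/11 - (3 + 16 - 56)²/(-6)² = (1/11)*(-49) - (-37)²/36 = -49/11 - 1369/36 = -16823/396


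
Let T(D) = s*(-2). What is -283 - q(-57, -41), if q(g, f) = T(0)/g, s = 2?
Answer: -16135/57 ≈ -283.07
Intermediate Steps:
T(D) = -4 (T(D) = 2*(-2) = -4)
q(g, f) = -4/g
-283 - q(-57, -41) = -283 - (-4)/(-57) = -283 - (-4)*(-1)/57 = -283 - 1*4/57 = -283 - 4/57 = -16135/57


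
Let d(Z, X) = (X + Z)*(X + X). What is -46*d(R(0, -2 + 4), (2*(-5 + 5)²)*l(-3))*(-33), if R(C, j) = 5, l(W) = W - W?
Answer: 0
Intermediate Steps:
l(W) = 0
d(Z, X) = 2*X*(X + Z) (d(Z, X) = (X + Z)*(2*X) = 2*X*(X + Z))
-46*d(R(0, -2 + 4), (2*(-5 + 5)²)*l(-3))*(-33) = -92*(2*(-5 + 5)²)*0*((2*(-5 + 5)²)*0 + 5)*(-33) = -92*(2*0²)*0*((2*0²)*0 + 5)*(-33) = -92*(2*0)*0*((2*0)*0 + 5)*(-33) = -92*0*0*(0*0 + 5)*(-33) = -92*0*(0 + 5)*(-33) = -92*0*5*(-33) = -46*0*(-33) = 0*(-33) = 0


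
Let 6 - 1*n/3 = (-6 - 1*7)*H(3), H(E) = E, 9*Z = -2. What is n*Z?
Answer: -30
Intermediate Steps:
Z = -2/9 (Z = (⅑)*(-2) = -2/9 ≈ -0.22222)
n = 135 (n = 18 - 3*(-6 - 1*7)*3 = 18 - 3*(-6 - 7)*3 = 18 - (-39)*3 = 18 - 3*(-39) = 18 + 117 = 135)
n*Z = 135*(-2/9) = -30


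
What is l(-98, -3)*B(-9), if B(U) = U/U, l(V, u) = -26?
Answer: -26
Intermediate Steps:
B(U) = 1
l(-98, -3)*B(-9) = -26*1 = -26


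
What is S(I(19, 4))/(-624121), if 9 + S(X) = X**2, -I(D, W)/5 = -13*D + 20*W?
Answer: -697216/624121 ≈ -1.1171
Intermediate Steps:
I(D, W) = -100*W + 65*D (I(D, W) = -5*(-13*D + 20*W) = -100*W + 65*D)
S(X) = -9 + X**2
S(I(19, 4))/(-624121) = (-9 + (-100*4 + 65*19)**2)/(-624121) = (-9 + (-400 + 1235)**2)*(-1/624121) = (-9 + 835**2)*(-1/624121) = (-9 + 697225)*(-1/624121) = 697216*(-1/624121) = -697216/624121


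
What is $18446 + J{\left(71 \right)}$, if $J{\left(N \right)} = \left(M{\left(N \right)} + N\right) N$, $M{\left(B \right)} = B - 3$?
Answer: $28315$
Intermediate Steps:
$M{\left(B \right)} = -3 + B$
$J{\left(N \right)} = N \left(-3 + 2 N\right)$ ($J{\left(N \right)} = \left(\left(-3 + N\right) + N\right) N = \left(-3 + 2 N\right) N = N \left(-3 + 2 N\right)$)
$18446 + J{\left(71 \right)} = 18446 + 71 \left(-3 + 2 \cdot 71\right) = 18446 + 71 \left(-3 + 142\right) = 18446 + 71 \cdot 139 = 18446 + 9869 = 28315$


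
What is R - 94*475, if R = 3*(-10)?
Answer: -44680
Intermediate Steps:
R = -30
R - 94*475 = -30 - 94*475 = -30 - 44650 = -44680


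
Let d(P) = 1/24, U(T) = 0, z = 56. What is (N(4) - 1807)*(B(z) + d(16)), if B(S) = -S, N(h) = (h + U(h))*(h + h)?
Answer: 2383825/24 ≈ 99326.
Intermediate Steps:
d(P) = 1/24
N(h) = 2*h² (N(h) = (h + 0)*(h + h) = h*(2*h) = 2*h²)
(N(4) - 1807)*(B(z) + d(16)) = (2*4² - 1807)*(-1*56 + 1/24) = (2*16 - 1807)*(-56 + 1/24) = (32 - 1807)*(-1343/24) = -1775*(-1343/24) = 2383825/24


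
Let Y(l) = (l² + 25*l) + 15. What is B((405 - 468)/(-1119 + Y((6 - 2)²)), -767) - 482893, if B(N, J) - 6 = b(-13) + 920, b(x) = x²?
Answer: -481798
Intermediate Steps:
Y(l) = 15 + l² + 25*l
B(N, J) = 1095 (B(N, J) = 6 + ((-13)² + 920) = 6 + (169 + 920) = 6 + 1089 = 1095)
B((405 - 468)/(-1119 + Y((6 - 2)²)), -767) - 482893 = 1095 - 482893 = -481798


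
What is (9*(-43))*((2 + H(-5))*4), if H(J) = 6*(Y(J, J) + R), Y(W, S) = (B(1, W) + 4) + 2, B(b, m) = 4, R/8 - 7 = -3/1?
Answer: -393192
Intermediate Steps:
R = 32 (R = 56 + 8*(-3/1) = 56 + 8*(-3*1) = 56 + 8*(-3) = 56 - 24 = 32)
Y(W, S) = 10 (Y(W, S) = (4 + 4) + 2 = 8 + 2 = 10)
H(J) = 252 (H(J) = 6*(10 + 32) = 6*42 = 252)
(9*(-43))*((2 + H(-5))*4) = (9*(-43))*((2 + 252)*4) = -98298*4 = -387*1016 = -393192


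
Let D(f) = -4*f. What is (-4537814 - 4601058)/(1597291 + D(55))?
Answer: -9138872/1597071 ≈ -5.7223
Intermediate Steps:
(-4537814 - 4601058)/(1597291 + D(55)) = (-4537814 - 4601058)/(1597291 - 4*55) = -9138872/(1597291 - 220) = -9138872/1597071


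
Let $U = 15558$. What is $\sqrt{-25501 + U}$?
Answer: $i \sqrt{9943} \approx 99.715 i$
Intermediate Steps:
$\sqrt{-25501 + U} = \sqrt{-25501 + 15558} = \sqrt{-9943} = i \sqrt{9943}$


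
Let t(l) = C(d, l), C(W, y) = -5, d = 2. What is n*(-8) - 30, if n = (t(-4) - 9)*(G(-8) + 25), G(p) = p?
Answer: 1874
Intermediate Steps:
t(l) = -5
n = -238 (n = (-5 - 9)*(-8 + 25) = -14*17 = -238)
n*(-8) - 30 = -238*(-8) - 30 = 1904 - 30 = 1874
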